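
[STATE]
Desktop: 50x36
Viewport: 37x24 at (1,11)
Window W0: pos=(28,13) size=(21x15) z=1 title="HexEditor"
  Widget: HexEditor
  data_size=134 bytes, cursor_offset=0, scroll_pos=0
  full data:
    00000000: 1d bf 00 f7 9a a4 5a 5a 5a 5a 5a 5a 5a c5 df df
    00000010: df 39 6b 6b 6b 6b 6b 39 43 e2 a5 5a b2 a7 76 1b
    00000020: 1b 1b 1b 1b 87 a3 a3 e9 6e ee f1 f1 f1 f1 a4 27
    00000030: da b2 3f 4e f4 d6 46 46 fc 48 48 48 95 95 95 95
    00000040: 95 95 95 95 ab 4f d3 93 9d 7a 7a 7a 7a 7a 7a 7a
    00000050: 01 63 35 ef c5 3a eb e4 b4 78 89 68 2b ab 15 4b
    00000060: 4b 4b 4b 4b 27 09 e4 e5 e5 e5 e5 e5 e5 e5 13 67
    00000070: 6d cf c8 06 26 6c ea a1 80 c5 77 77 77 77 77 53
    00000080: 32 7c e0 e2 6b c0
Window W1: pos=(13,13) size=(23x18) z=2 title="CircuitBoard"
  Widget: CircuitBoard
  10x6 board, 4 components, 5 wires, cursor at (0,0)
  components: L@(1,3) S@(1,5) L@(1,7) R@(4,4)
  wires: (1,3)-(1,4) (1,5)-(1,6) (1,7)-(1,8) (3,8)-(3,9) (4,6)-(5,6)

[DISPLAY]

                                     
                                     
            ┏━━━━━━━━━━━━━━━━━━━━━┓━━
            ┃ CircuitBoard        ┃to
            ┠─────────────────────┨──
            ┃   0 1 2 3 4 5 6 7 8 ┃0 
            ┃0  [.]               ┃0 
            ┃                     ┃0 
            ┃1               L ─ ·┃0 
            ┃                     ┃0 
            ┃2                    ┃0 
            ┃                     ┃0 
            ┃3                    ┃0 
            ┃                     ┃0 
            ┃4                   R┃  
            ┃                     ┃  
            ┃5                    ┃━━
            ┃Cursor: (0,0)        ┃  
            ┃                     ┃  
            ┗━━━━━━━━━━━━━━━━━━━━━┛  
                                     
                                     
                                     
                                     


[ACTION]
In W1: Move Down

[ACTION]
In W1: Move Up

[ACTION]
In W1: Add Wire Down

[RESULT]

                                     
                                     
            ┏━━━━━━━━━━━━━━━━━━━━━┓━━
            ┃ CircuitBoard        ┃to
            ┠─────────────────────┨──
            ┃   0 1 2 3 4 5 6 7 8 ┃0 
            ┃0  [.]               ┃0 
            ┃    │                ┃0 
            ┃1   ·           L ─ ·┃0 
            ┃                     ┃0 
            ┃2                    ┃0 
            ┃                     ┃0 
            ┃3                    ┃0 
            ┃                     ┃0 
            ┃4                   R┃  
            ┃                     ┃  
            ┃5                    ┃━━
            ┃Cursor: (0,0)        ┃  
            ┃                     ┃  
            ┗━━━━━━━━━━━━━━━━━━━━━┛  
                                     
                                     
                                     
                                     


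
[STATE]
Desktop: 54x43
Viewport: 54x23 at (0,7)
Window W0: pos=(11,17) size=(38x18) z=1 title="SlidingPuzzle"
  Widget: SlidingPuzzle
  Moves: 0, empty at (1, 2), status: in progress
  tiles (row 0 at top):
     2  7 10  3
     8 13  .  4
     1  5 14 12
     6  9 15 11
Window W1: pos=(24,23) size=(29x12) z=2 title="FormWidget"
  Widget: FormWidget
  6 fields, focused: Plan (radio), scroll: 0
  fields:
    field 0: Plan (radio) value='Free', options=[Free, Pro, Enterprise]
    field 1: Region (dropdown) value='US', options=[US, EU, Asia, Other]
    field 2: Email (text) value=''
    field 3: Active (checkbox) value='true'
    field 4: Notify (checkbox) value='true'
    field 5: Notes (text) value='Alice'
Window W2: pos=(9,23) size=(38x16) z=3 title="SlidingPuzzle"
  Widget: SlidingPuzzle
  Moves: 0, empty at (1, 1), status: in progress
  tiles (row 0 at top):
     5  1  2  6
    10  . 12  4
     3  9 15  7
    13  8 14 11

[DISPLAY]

                                                      
                                                      
                                                      
                                                      
                                                      
                                                      
                                                      
                                                      
                                                      
                                                      
           ┏━━━━━━━━━━━━━━━━━━━━━━━━━━━━━━━━━━━━┓     
           ┃ SlidingPuzzle                      ┃     
           ┠────────────────────────────────────┨     
           ┃┌────┬────┬────┬────┐               ┃     
           ┃│  2 │  7 │ 10 │  3 │               ┃     
           ┃├────┼────┼────┼────┤               ┃     
         ┏━━━━━━━━━━━━━━━━━━━━━━━━━━━━━━━━━━━━┓━━━━━┓ 
         ┃ SlidingPuzzle                      ┃     ┃ 
         ┠────────────────────────────────────┨─────┨ 
         ┃┌────┬────┬────┬────┐               ┃  ( )┃ 
         ┃│  5 │  1 │  2 │  6 │               ┃   ▼]┃ 
         ┃├────┼────┼────┼────┤               ┃    ]┃ 
         ┃│ 10 │    │ 12 │  4 │               ┃     ┃ 


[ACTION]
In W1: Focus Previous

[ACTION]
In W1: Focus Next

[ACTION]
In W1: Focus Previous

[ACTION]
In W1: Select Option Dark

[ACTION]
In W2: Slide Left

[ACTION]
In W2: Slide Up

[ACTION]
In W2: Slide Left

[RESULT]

                                                      
                                                      
                                                      
                                                      
                                                      
                                                      
                                                      
                                                      
                                                      
                                                      
           ┏━━━━━━━━━━━━━━━━━━━━━━━━━━━━━━━━━━━━┓     
           ┃ SlidingPuzzle                      ┃     
           ┠────────────────────────────────────┨     
           ┃┌────┬────┬────┬────┐               ┃     
           ┃│  2 │  7 │ 10 │  3 │               ┃     
           ┃├────┼────┼────┼────┤               ┃     
         ┏━━━━━━━━━━━━━━━━━━━━━━━━━━━━━━━━━━━━┓━━━━━┓ 
         ┃ SlidingPuzzle                      ┃     ┃ 
         ┠────────────────────────────────────┨─────┨ 
         ┃┌────┬────┬────┬────┐               ┃  ( )┃ 
         ┃│  5 │  1 │  2 │  6 │               ┃   ▼]┃ 
         ┃├────┼────┼────┼────┤               ┃    ]┃ 
         ┃│ 10 │ 12 │ 15 │  4 │               ┃     ┃ 


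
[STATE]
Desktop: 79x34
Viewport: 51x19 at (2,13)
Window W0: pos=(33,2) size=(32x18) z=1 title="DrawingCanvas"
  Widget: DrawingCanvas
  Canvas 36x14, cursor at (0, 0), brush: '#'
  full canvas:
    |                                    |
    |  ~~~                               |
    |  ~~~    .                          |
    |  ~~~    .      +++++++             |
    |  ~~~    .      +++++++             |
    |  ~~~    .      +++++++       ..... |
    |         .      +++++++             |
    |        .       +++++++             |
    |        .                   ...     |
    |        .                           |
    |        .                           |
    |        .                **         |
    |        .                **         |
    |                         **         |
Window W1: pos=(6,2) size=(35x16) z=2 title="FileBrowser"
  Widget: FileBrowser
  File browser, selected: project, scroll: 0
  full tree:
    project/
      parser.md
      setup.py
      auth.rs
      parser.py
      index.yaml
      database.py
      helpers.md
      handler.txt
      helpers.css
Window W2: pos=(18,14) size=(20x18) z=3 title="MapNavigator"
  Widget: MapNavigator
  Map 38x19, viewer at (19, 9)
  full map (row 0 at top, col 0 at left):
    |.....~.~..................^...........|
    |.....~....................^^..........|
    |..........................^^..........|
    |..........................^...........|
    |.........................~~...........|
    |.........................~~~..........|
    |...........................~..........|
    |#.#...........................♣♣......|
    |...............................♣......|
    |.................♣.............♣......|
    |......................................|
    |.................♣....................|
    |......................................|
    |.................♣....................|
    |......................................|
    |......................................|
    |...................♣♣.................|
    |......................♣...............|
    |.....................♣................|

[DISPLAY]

    ┃    handler.txt                  ┃ .          
    ┃    helpers┏━━━━━━━━━━━━━━━━━━┓  ┃ .          
    ┃           ┃ MapNavigator     ┃  ┃ .          
    ┃           ┠──────────────────┨  ┃ .          
    ┗━━━━━━━━━━━┃................^^┃━━┛ .          
                ┃................^.┃               
                ┃...............~~.┃━━━━━━━━━━━━━━━
                ┃...............~~~┃               
                ┃.................~┃               
                ┃..................┃               
                ┃..................┃               
                ┃.......♣.@........┃               
                ┃..................┃               
                ┃.......♣..........┃               
                ┃..................┃               
                ┃.......♣..........┃               
                ┃..................┃               
                ┃..................┃               
                ┗━━━━━━━━━━━━━━━━━━┛               


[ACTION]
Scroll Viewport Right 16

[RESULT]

.txt                  ┃ .                   ..┃    
┏━━━━━━━━━━━━━━━━━━┓  ┃ .                     ┃    
┃ MapNavigator     ┃  ┃ .                     ┃    
┠──────────────────┨  ┃ .                **   ┃    
┃................^^┃━━┛ .                **   ┃    
┃................^.┃                     **   ┃    
┃...............~~.┃━━━━━━━━━━━━━━━━━━━━━━━━━━┛    
┃...............~~~┃                               
┃.................~┃                               
┃..................┃                               
┃..................┃                               
┃.......♣.@........┃                               
┃..................┃                               
┃.......♣..........┃                               
┃..................┃                               
┃.......♣..........┃                               
┃..................┃                               
┃..................┃                               
┗━━━━━━━━━━━━━━━━━━┛                               


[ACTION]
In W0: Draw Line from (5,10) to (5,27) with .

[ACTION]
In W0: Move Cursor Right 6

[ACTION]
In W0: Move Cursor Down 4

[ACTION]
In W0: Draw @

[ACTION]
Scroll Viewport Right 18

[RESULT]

            ┃ .                   ..┃              
━━━━━━━━━┓  ┃ .                     ┃              
ator     ┃  ┃ .                     ┃              
─────────┨  ┃ .                **   ┃              
.......^^┃━━┛ .                **   ┃              
.......^.┃                     **   ┃              
......~~.┃━━━━━━━━━━━━━━━━━━━━━━━━━━┛              
......~~~┃                                         
........~┃                                         
.........┃                                         
.........┃                                         
@........┃                                         
.........┃                                         
.........┃                                         
.........┃                                         
.........┃                                         
.........┃                                         
.........┃                                         
━━━━━━━━━┛                                         


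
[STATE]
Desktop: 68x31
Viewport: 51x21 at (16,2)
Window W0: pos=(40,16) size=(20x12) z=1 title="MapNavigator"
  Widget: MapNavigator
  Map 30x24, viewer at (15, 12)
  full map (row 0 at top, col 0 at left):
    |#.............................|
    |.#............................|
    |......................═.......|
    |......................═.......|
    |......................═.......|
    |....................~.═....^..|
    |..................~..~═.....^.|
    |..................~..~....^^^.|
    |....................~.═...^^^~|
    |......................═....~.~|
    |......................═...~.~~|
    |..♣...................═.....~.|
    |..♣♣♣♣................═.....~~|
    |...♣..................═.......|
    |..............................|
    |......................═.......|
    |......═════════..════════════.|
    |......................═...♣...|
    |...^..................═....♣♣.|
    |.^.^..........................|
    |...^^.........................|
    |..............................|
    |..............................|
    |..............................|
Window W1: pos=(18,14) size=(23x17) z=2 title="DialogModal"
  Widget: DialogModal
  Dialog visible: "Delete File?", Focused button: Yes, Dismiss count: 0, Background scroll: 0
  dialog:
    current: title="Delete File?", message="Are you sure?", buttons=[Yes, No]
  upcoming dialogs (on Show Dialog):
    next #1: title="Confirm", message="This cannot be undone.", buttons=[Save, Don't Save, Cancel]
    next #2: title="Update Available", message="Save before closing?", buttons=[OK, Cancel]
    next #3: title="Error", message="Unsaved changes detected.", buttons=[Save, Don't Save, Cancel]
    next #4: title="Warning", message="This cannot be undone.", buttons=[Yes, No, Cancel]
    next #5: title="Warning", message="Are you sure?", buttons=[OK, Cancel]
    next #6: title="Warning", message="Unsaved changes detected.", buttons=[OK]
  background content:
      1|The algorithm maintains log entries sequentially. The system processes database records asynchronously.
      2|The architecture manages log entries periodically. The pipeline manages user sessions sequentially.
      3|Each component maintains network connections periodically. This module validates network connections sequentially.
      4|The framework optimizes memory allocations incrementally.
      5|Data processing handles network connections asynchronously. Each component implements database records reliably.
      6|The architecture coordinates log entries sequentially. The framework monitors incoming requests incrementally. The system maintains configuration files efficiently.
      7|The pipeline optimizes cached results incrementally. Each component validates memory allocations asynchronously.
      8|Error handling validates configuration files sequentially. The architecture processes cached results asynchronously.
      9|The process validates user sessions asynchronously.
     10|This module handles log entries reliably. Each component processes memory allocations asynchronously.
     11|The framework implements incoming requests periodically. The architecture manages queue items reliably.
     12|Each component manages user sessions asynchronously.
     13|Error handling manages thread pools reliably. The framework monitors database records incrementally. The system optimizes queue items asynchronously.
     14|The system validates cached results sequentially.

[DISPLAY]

                                                   
                                                   
                                                   
                                                   
                                                   
                                                   
                                                   
                                                   
                                                   
                                                   
                                                   
                                                   
  ┏━━━━━━━━━━━━━━━━━━━━━┓                          
  ┃ DialogModal         ┃                          
  ┠─────────────────────┨━━━━━━━━━━━━━━━━━━┓       
  ┃The algorithm maintai┃ MapNavigator     ┃       
  ┃The architecture mana┃──────────────────┨       
  ┃Each component mainta┃..............~.═.┃       
  ┃The framework optimiz┃................═.┃       
  ┃Da┌───────────────┐dl┃................═.┃       
  ┃Th│  Delete File? │or┃................═.┃       


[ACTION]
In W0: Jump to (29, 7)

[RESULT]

                                                   
                                                   
                                                   
                                                   
                                                   
                                                   
                                                   
                                                   
                                                   
                                                   
                                                   
                                                   
  ┏━━━━━━━━━━━━━━━━━━━━━┓                          
  ┃ DialogModal         ┃                          
  ┠─────────────────────┨━━━━━━━━━━━━━━━━━━┓       
  ┃The algorithm maintai┃ MapNavigator     ┃       
  ┃The architecture mana┃──────────────────┨       
  ┃Each component mainta┃..═.......        ┃       
  ┃The framework optimiz┃..═.......        ┃       
  ┃Da┌───────────────┐dl┃~.═....^..        ┃       
  ┃Th│  Delete File? │or┃.~═.....^.        ┃       


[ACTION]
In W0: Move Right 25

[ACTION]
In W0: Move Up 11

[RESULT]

                                                   
                                                   
                                                   
                                                   
                                                   
                                                   
                                                   
                                                   
                                                   
                                                   
                                                   
                                                   
  ┏━━━━━━━━━━━━━━━━━━━━━┓                          
  ┃ DialogModal         ┃                          
  ┠─────────────────────┨━━━━━━━━━━━━━━━━━━┓       
  ┃The algorithm maintai┃ MapNavigator     ┃       
  ┃The architecture mana┃──────────────────┨       
  ┃Each component mainta┃                  ┃       
  ┃The framework optimiz┃                  ┃       
  ┃Da┌───────────────┐dl┃                  ┃       
  ┃Th│  Delete File? │or┃                  ┃       


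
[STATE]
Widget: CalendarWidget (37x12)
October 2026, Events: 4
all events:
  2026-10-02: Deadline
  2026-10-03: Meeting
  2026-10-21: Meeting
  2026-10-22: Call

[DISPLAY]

             October 2026            
Mo Tu We Th Fr Sa Su                 
          1  2*  3*  4               
 5  6  7  8  9 10 11                 
12 13 14 15 16 17 18                 
19 20 21* 22* 23 24 25               
26 27 28 29 30 31                    
                                     
                                     
                                     
                                     
                                     


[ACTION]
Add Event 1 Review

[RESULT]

             October 2026            
Mo Tu We Th Fr Sa Su                 
          1*  2*  3*  4              
 5  6  7  8  9 10 11                 
12 13 14 15 16 17 18                 
19 20 21* 22* 23 24 25               
26 27 28 29 30 31                    
                                     
                                     
                                     
                                     
                                     


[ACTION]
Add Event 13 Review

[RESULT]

             October 2026            
Mo Tu We Th Fr Sa Su                 
          1*  2*  3*  4              
 5  6  7  8  9 10 11                 
12 13* 14 15 16 17 18                
19 20 21* 22* 23 24 25               
26 27 28 29 30 31                    
                                     
                                     
                                     
                                     
                                     


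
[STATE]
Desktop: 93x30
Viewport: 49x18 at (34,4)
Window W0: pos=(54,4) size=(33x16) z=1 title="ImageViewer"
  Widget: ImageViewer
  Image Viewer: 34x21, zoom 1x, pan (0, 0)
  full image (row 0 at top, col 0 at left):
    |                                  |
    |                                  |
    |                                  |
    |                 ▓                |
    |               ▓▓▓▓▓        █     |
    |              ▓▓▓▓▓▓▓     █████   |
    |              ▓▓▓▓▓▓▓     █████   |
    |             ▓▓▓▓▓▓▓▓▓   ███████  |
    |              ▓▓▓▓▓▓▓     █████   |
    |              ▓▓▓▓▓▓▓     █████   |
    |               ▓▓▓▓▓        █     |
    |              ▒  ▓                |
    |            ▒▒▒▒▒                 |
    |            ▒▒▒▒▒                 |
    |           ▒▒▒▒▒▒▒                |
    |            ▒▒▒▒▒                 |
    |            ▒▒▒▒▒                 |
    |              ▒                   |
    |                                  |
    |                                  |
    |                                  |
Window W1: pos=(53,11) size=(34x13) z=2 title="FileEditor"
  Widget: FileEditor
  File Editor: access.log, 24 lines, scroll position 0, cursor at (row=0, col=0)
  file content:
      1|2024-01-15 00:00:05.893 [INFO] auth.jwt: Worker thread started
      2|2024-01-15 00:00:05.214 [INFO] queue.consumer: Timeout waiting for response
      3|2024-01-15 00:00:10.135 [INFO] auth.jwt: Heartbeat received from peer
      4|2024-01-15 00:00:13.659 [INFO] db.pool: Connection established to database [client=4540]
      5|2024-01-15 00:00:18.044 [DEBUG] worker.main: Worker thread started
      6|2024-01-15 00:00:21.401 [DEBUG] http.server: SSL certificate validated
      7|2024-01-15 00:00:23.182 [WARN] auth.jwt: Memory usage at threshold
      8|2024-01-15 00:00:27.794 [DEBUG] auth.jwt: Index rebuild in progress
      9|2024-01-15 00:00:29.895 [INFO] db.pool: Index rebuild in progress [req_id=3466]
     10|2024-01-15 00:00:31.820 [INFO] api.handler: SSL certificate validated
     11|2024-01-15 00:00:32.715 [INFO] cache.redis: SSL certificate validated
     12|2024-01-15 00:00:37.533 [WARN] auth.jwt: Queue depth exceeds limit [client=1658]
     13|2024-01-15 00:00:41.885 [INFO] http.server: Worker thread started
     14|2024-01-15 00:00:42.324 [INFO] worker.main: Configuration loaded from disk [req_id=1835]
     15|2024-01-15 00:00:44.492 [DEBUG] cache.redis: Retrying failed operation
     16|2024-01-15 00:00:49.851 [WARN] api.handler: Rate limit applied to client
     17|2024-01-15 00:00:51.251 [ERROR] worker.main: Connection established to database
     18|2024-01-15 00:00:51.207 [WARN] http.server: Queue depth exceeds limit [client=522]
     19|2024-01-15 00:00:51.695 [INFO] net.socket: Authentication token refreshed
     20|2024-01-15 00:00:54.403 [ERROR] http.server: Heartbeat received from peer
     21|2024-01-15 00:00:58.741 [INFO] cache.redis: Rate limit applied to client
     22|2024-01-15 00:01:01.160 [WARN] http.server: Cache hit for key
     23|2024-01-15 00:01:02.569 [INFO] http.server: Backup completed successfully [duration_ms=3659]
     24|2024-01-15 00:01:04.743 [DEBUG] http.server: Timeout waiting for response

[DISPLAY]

                    ┏━━━━━━━━━━━━━━━━━━━━━━━━━━━━
                    ┃ ImageViewer                
                    ┠────────────────────────────
                    ┃                            
                    ┃                            
                    ┃                            
                    ┃                 ▓          
                   ┏━━━━━━━━━━━━━━━━━━━━━━━━━━━━━
                   ┃ FileEditor                  
                   ┠─────────────────────────────
                   ┃█024-01-15 00:00:05.893 [INFO
                   ┃2024-01-15 00:00:05.214 [INFO
                   ┃2024-01-15 00:00:10.135 [INFO
                   ┃2024-01-15 00:00:13.659 [INFO
                   ┃2024-01-15 00:00:18.044 [DEBU
                   ┃2024-01-15 00:00:21.401 [DEBU
                   ┃2024-01-15 00:00:23.182 [WARN
                   ┃2024-01-15 00:00:27.794 [DEBU


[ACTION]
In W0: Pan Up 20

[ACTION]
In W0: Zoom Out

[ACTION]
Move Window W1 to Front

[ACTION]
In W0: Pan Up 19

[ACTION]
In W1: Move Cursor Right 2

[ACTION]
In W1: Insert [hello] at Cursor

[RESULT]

                    ┏━━━━━━━━━━━━━━━━━━━━━━━━━━━━
                    ┃ ImageViewer                
                    ┠────────────────────────────
                    ┃                            
                    ┃                            
                    ┃                            
                    ┃                 ▓          
                   ┏━━━━━━━━━━━━━━━━━━━━━━━━━━━━━
                   ┃ FileEditor                  
                   ┠─────────────────────────────
                   ┃20hello█4-01-15 00:00:05.893 
                   ┃2024-01-15 00:00:05.214 [INFO
                   ┃2024-01-15 00:00:10.135 [INFO
                   ┃2024-01-15 00:00:13.659 [INFO
                   ┃2024-01-15 00:00:18.044 [DEBU
                   ┃2024-01-15 00:00:21.401 [DEBU
                   ┃2024-01-15 00:00:23.182 [WARN
                   ┃2024-01-15 00:00:27.794 [DEBU


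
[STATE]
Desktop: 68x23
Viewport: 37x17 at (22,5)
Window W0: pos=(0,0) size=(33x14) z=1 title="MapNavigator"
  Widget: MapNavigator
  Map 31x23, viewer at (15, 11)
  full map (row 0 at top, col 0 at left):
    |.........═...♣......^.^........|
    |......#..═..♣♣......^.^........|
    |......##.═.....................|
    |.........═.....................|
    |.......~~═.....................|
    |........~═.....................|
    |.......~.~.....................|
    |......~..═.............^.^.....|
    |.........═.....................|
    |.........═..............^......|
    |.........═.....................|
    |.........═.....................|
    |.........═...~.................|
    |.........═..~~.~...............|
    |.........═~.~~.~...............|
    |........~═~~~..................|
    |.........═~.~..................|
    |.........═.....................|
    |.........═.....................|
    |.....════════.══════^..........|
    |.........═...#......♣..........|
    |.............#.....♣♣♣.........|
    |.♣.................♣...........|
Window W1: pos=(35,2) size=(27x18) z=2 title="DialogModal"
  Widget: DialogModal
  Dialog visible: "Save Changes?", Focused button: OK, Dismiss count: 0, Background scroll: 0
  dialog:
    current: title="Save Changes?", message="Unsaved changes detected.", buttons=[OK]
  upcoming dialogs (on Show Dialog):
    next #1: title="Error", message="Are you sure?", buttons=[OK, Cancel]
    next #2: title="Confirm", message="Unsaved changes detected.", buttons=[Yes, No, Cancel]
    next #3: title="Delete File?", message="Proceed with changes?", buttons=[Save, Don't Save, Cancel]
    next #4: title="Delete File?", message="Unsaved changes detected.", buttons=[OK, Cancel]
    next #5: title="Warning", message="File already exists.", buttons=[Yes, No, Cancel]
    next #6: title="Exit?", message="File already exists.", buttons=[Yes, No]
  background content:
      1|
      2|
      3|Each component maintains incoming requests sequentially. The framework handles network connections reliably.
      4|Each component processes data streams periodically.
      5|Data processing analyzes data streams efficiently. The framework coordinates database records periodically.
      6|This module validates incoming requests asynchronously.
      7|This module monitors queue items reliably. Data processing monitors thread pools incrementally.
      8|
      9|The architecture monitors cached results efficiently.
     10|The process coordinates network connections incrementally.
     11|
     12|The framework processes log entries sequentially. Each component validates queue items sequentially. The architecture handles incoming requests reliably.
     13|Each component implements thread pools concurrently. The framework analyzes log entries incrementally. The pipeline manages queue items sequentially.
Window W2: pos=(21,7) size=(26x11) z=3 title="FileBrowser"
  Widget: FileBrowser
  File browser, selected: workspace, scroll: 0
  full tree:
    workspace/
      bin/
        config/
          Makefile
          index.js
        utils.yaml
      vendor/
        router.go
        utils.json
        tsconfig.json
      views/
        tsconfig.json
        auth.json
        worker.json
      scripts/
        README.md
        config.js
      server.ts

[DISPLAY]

..........┃  ┃                       
...^......┃  ┃                       
━━━━━━━━━━━━━━━━━━━━━━━━┓ent maintain
 FileBrowser            ┃ent processe
────────────────────────┨───────────┐
> [-] workspace/        ┃Changes?   │
    [+] bin/            ┃changes det│
    [+] vendor/         ┃[OK]       │
    [+] views/          ┃───────────┘
    [+] scripts/        ┃ coordinates
    server.ts           ┃            
                        ┃rk processes
━━━━━━━━━━━━━━━━━━━━━━━━┛ent implemen
             ┃                       
             ┗━━━━━━━━━━━━━━━━━━━━━━━
                                     
                                     


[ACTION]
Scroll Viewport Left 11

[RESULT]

.....................┃  ┃            
..............^......┃  ┃            
..........┏━━━━━━━━━━━━━━━━━━━━━━━━┓e
.....@....┃ FileBrowser            ┃e
...~......┠────────────────────────┨─
..~~.~....┃> [-] workspace/        ┃C
~.~~.~....┃    [+] bin/            ┃c
~~~.......┃    [+] vendor/         ┃[
━━━━━━━━━━┃    [+] views/          ┃─
          ┃    [+] scripts/        ┃ 
          ┃    server.ts           ┃ 
          ┃                        ┃r
          ┗━━━━━━━━━━━━━━━━━━━━━━━━┛e
                        ┃            
                        ┗━━━━━━━━━━━━
                                     
                                     


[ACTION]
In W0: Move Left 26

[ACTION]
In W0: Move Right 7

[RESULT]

.......═.............┃  ┃            
.......═.............┃  ┃            
.......═..┏━━━━━━━━━━━━━━━━━━━━━━━━┓e
.....@.═..┃ FileBrowser            ┃e
.......═..┠────────────────────────┨─
.......═..┃> [-] workspace/        ┃C
.......═~.┃    [+] bin/            ┃c
......~═~~┃    [+] vendor/         ┃[
━━━━━━━━━━┃    [+] views/          ┃─
          ┃    [+] scripts/        ┃ 
          ┃    server.ts           ┃ 
          ┃                        ┃r
          ┗━━━━━━━━━━━━━━━━━━━━━━━━┛e
                        ┃            
                        ┗━━━━━━━━━━━━
                                     
                                     


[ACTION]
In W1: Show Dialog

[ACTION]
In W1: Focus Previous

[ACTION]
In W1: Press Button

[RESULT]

.......═.............┃  ┃            
.......═.............┃  ┃            
.......═..┏━━━━━━━━━━━━━━━━━━━━━━━━┓e
.....@.═..┃ FileBrowser            ┃e
.......═..┠────────────────────────┨s
.......═..┃> [-] workspace/        ┃ 
.......═~.┃    [+] bin/            ┃ 
......~═~~┃    [+] vendor/         ┃ 
━━━━━━━━━━┃    [+] views/          ┃c
          ┃    [+] scripts/        ┃ 
          ┃    server.ts           ┃ 
          ┃                        ┃r
          ┗━━━━━━━━━━━━━━━━━━━━━━━━┛e
                        ┃            
                        ┗━━━━━━━━━━━━
                                     
                                     


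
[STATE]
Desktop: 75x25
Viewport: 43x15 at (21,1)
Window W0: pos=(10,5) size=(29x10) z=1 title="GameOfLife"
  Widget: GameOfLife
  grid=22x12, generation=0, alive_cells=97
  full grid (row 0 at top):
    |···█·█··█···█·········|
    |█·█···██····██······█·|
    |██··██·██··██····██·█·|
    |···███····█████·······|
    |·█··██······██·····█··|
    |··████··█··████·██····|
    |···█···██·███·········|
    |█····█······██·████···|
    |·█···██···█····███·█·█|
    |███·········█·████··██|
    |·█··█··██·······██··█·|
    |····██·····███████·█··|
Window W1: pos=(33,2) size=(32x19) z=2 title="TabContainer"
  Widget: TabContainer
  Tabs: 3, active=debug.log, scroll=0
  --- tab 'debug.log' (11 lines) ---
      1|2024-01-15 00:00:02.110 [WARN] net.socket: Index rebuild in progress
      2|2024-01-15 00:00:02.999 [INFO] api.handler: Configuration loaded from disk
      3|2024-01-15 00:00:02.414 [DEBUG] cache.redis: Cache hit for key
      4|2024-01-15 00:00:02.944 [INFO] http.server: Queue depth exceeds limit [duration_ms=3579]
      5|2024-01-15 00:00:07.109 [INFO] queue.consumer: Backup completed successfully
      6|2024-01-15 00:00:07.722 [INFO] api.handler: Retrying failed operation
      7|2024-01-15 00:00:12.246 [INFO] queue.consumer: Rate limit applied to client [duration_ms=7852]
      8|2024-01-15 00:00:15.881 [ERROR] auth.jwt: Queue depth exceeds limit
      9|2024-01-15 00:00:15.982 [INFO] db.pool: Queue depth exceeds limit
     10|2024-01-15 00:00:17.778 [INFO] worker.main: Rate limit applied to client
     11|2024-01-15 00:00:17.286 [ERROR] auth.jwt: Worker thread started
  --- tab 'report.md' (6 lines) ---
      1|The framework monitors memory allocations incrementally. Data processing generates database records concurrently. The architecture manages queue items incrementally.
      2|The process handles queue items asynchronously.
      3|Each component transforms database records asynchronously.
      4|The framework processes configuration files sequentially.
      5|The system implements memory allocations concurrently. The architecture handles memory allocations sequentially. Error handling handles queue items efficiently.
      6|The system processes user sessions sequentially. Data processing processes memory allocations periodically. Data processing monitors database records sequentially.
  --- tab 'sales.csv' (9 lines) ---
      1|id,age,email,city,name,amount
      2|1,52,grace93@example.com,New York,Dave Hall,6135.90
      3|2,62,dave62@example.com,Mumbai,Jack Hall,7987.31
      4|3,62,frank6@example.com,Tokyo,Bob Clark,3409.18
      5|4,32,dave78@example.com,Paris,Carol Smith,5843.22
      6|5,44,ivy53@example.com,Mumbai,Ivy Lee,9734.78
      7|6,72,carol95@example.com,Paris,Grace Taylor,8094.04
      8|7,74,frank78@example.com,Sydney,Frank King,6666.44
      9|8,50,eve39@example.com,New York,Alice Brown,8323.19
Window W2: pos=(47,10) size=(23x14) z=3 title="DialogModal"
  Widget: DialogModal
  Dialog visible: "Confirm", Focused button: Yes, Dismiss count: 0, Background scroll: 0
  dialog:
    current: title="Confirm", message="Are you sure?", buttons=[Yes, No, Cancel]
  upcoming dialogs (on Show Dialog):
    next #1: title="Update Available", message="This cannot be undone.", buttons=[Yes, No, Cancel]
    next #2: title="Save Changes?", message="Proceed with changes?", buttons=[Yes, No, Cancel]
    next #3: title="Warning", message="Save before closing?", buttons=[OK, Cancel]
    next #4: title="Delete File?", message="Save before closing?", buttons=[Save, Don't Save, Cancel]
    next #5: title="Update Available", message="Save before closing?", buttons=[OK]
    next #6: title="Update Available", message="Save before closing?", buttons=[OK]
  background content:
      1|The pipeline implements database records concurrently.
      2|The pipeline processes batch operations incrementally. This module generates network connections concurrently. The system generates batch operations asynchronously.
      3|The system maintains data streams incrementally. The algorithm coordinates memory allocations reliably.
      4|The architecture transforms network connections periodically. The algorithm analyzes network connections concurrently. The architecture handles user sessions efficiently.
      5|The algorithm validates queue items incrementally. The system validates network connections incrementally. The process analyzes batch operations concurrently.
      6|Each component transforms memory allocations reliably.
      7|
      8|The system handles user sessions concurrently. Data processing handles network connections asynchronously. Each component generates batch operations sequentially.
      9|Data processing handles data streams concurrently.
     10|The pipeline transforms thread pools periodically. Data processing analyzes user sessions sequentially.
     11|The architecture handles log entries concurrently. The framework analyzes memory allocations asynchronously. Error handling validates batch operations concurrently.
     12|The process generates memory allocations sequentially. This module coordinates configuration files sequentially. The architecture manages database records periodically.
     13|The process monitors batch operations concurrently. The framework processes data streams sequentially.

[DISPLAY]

                                           
            ┏━━━━━━━━━━━━━━━━━━━━━━━━━━━━━━
            ┃ TabContainer                 
            ┠──────────────────────────────
━━━━━━━━━━━━┃[debug.log]│ report.md │ sales
e           ┃──────────────────────────────
────────────┃2024-01-15 00:00:02.110 [WARN]
            ┃2024-01-15 00:00:02.999 [INFO]
█████·······┃2024-01-15 00:00:02.414 [DEBUG
··██·····█··┃2024-01-15 00┏━━━━━━━━━━━━━━━━
·████·██····┃2024-01-15 00┃ DialogModal    
███·········┃2024-01-15 00┠────────────────
··██·████···┃2024-01-15 00┃The pipeline imp
━━━━━━━━━━━━┃2024-01-15 00┃The pipeline pro
            ┃2024-01-15 00┃Th┌─────────────


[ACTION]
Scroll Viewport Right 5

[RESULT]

                                           
       ┏━━━━━━━━━━━━━━━━━━━━━━━━━━━━━━┓    
       ┃ TabContainer                 ┃    
       ┠──────────────────────────────┨    
━━━━━━━┃[debug.log]│ report.md │ sales┃    
       ┃──────────────────────────────┃    
───────┃2024-01-15 00:00:02.110 [WARN]┃    
       ┃2024-01-15 00:00:02.999 [INFO]┃    
·······┃2024-01-15 00:00:02.414 [DEBUG┃    
····█··┃2024-01-15 00┏━━━━━━━━━━━━━━━━━━━━━
·██····┃2024-01-15 00┃ DialogModal         
·······┃2024-01-15 00┠─────────────────────
████···┃2024-01-15 00┃The pipeline implemen
━━━━━━━┃2024-01-15 00┃The pipeline processe
       ┃2024-01-15 00┃Th┌───────────────┐s 


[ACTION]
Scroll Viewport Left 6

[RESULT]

                                           
             ┏━━━━━━━━━━━━━━━━━━━━━━━━━━━━━
             ┃ TabContainer                
             ┠─────────────────────────────
━━━━━━━━━━━━━┃[debug.log]│ report.md │ sale
fe           ┃─────────────────────────────
─────────────┃2024-01-15 00:00:02.110 [WARN
             ┃2024-01-15 00:00:02.999 [INFO
·█████·······┃2024-01-15 00:00:02.414 [DEBU
···██·····█··┃2024-01-15 00┏━━━━━━━━━━━━━━━
··████·██····┃2024-01-15 00┃ DialogModal   
·███·········┃2024-01-15 00┠───────────────
···██·████···┃2024-01-15 00┃The pipeline im
━━━━━━━━━━━━━┃2024-01-15 00┃The pipeline pr
             ┃2024-01-15 00┃Th┌────────────
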